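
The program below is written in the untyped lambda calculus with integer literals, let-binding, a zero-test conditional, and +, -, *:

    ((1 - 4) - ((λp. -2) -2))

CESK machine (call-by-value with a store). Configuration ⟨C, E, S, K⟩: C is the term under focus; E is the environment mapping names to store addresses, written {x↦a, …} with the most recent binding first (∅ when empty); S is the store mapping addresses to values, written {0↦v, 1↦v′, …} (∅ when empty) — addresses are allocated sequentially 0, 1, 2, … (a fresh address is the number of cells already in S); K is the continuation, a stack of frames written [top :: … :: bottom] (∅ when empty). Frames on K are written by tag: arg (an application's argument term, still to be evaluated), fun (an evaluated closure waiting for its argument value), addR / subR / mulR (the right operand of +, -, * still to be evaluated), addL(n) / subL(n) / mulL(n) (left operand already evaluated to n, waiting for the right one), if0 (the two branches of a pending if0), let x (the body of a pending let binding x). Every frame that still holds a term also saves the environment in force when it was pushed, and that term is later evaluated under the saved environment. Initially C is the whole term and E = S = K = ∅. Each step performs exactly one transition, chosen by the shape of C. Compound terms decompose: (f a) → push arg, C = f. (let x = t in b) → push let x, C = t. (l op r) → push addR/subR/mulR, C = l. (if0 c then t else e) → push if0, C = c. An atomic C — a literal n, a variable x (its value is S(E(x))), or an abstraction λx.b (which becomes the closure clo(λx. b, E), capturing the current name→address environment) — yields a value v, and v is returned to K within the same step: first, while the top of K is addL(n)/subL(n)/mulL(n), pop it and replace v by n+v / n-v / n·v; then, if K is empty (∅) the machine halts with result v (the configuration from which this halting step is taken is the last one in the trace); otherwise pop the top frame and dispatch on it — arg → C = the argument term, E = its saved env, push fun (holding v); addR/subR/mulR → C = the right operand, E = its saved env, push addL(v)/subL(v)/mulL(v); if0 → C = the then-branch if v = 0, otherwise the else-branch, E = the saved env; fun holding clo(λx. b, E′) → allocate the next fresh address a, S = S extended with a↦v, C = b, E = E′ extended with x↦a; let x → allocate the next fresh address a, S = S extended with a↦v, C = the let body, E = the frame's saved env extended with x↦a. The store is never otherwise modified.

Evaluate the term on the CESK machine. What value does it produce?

step 0: <C=((1 - 4) - ((λp. -2) -2)), E=∅, S=∅, K=∅>
step 1: <C=(1 - 4), E=∅, S=∅, K=[subR]>
step 2: <C=1, E=∅, S=∅, K=[subR :: subR]>
step 3: <C=4, E=∅, S=∅, K=[subL(1) :: subR]>
step 4: <C=((λp. -2) -2), E=∅, S=∅, K=[subL(-3)]>
step 5: <C=(λp. -2), E=∅, S=∅, K=[arg :: subL(-3)]>
step 6: <C=-2, E=∅, S=∅, K=[fun :: subL(-3)]>
step 7: <C=-2, E={p↦0}, S={0↦-2}, K=[subL(-3)]>
→ final value -1

Answer: -1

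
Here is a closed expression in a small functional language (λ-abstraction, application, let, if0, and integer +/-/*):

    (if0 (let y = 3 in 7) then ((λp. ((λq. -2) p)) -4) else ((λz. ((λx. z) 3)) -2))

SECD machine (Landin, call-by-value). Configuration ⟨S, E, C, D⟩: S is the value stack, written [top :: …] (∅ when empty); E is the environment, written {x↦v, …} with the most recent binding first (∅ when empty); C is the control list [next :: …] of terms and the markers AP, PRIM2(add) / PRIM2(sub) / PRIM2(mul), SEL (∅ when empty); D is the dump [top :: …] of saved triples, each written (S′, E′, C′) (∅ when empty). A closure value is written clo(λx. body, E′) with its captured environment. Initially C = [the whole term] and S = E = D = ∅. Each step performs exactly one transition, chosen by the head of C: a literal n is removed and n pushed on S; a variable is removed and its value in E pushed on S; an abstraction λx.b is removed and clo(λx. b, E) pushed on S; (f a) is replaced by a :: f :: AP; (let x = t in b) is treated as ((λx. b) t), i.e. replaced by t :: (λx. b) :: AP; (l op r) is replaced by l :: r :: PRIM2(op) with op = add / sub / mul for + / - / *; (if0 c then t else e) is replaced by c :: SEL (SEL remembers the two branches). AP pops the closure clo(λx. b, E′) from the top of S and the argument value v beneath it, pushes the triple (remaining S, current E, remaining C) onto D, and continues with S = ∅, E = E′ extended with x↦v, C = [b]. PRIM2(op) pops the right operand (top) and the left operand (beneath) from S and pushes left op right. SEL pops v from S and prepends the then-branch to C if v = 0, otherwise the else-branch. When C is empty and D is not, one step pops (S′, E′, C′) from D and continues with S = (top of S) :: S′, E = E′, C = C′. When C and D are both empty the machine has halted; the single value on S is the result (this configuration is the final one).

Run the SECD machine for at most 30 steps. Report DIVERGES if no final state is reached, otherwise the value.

step 0: <S=∅, E=∅, C=[(if0 (let y = 3 in 7) then ((λp. ((λq. -2) p)) -4) else ((λz. ((λx. z) 3)) -2))], D=∅>
step 1: <S=∅, E=∅, C=[(let y = 3 in 7) :: SEL], D=∅>
step 2: <S=∅, E=∅, C=[3 :: (λy. 7) :: AP :: SEL], D=∅>
step 3: <S=[3], E=∅, C=[(λy. 7) :: AP :: SEL], D=∅>
step 4: <S=[clo(λy. 7, ∅) :: 3], E=∅, C=[AP :: SEL], D=∅>
step 5: <S=∅, E={y↦3}, C=[7], D=[(∅, ∅, [SEL])]>
step 6: <S=[7], E={y↦3}, C=∅, D=[(∅, ∅, [SEL])]>
step 7: <S=[7], E=∅, C=[SEL], D=∅>
step 8: <S=∅, E=∅, C=[((λz. ((λx. z) 3)) -2)], D=∅>
step 9: <S=∅, E=∅, C=[-2 :: (λz. ((λx. z) 3)) :: AP], D=∅>
step 10: <S=[-2], E=∅, C=[(λz. ((λx. z) 3)) :: AP], D=∅>
step 11: <S=[clo(λz. ((λx. z) 3), ∅) :: -2], E=∅, C=[AP], D=∅>
step 12: <S=∅, E={z↦-2}, C=[((λx. z) 3)], D=[(∅, ∅, ∅)]>
step 13: <S=∅, E={z↦-2}, C=[3 :: (λx. z) :: AP], D=[(∅, ∅, ∅)]>
step 14: <S=[3], E={z↦-2}, C=[(λx. z) :: AP], D=[(∅, ∅, ∅)]>
step 15: <S=[clo(λx. z, {z↦-2}) :: 3], E={z↦-2}, C=[AP], D=[(∅, ∅, ∅)]>
step 16: <S=∅, E={x↦3, z↦-2}, C=[z], D=[(∅, {z↦-2}, ∅) :: (∅, ∅, ∅)]>
step 17: <S=[-2], E={x↦3, z↦-2}, C=∅, D=[(∅, {z↦-2}, ∅) :: (∅, ∅, ∅)]>
step 18: <S=[-2], E={z↦-2}, C=∅, D=[(∅, ∅, ∅)]>
step 19: <S=[-2], E=∅, C=∅, D=∅>
→ final value -2

Answer: -2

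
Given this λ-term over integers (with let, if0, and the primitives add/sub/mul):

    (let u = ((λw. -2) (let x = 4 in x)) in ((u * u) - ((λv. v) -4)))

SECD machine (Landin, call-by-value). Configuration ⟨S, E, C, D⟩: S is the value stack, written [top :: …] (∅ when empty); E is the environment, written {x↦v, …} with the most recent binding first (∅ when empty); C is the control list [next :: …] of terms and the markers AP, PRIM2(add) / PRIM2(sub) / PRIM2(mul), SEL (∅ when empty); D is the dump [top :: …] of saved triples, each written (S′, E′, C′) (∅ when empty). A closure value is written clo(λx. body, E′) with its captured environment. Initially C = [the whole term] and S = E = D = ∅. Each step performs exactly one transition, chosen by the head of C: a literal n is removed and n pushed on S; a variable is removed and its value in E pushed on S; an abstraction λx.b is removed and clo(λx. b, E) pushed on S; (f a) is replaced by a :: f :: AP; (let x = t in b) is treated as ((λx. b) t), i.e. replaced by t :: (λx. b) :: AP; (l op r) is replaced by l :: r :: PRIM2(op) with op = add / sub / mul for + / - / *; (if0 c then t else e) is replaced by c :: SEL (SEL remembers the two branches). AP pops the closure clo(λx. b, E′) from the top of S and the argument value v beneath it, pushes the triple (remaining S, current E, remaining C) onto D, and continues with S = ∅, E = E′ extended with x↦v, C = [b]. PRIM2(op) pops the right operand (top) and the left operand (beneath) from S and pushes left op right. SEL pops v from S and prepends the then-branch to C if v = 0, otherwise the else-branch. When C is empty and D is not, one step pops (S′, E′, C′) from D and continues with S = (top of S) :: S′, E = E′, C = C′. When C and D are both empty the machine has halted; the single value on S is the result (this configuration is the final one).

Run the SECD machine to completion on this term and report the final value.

t=0: [S=∅ | E=∅ | C=[(let u = ((λw. -2) (let x = 4 in x)) in ((u * u) - ((λv. v) -4)))] | D=∅]
t=1: [S=∅ | E=∅ | C=[((λw. -2) (let x = 4 in x)) :: (λu. ((u * u) - ((λv. v) -4))) :: AP] | D=∅]
t=2: [S=∅ | E=∅ | C=[(let x = 4 in x) :: (λw. -2) :: AP :: (λu. ((u * u) - ((λv. v) -4))) :: AP] | D=∅]
t=3: [S=∅ | E=∅ | C=[4 :: (λx. x) :: AP :: (λw. -2) :: AP :: (λu. ((u * u) - ((λv. v) -4))) :: AP] | D=∅]
t=4: [S=[4] | E=∅ | C=[(λx. x) :: AP :: (λw. -2) :: AP :: (λu. ((u * u) - ((λv. v) -4))) :: AP] | D=∅]
t=5: [S=[clo(λx. x, ∅) :: 4] | E=∅ | C=[AP :: (λw. -2) :: AP :: (λu. ((u * u) - ((λv. v) -4))) :: AP] | D=∅]
t=6: [S=∅ | E={x↦4} | C=[x] | D=[(∅, ∅, [(λw. -2) :: AP :: (λu. ((u * u) - ((λv. v) -4))) :: AP])]]
t=7: [S=[4] | E={x↦4} | C=∅ | D=[(∅, ∅, [(λw. -2) :: AP :: (λu. ((u * u) - ((λv. v) -4))) :: AP])]]
t=8: [S=[4] | E=∅ | C=[(λw. -2) :: AP :: (λu. ((u * u) - ((λv. v) -4))) :: AP] | D=∅]
t=9: [S=[clo(λw. -2, ∅) :: 4] | E=∅ | C=[AP :: (λu. ((u * u) - ((λv. v) -4))) :: AP] | D=∅]
t=10: [S=∅ | E={w↦4} | C=[-2] | D=[(∅, ∅, [(λu. ((u * u) - ((λv. v) -4))) :: AP])]]
t=11: [S=[-2] | E={w↦4} | C=∅ | D=[(∅, ∅, [(λu. ((u * u) - ((λv. v) -4))) :: AP])]]
t=12: [S=[-2] | E=∅ | C=[(λu. ((u * u) - ((λv. v) -4))) :: AP] | D=∅]
t=13: [S=[clo(λu. ((u * u) - ((λv. v) -4)), ∅) :: -2] | E=∅ | C=[AP] | D=∅]
t=14: [S=∅ | E={u↦-2} | C=[((u * u) - ((λv. v) -4))] | D=[(∅, ∅, ∅)]]
t=15: [S=∅ | E={u↦-2} | C=[(u * u) :: ((λv. v) -4) :: PRIM2(sub)] | D=[(∅, ∅, ∅)]]
t=16: [S=∅ | E={u↦-2} | C=[u :: u :: PRIM2(mul) :: ((λv. v) -4) :: PRIM2(sub)] | D=[(∅, ∅, ∅)]]
t=17: [S=[-2] | E={u↦-2} | C=[u :: PRIM2(mul) :: ((λv. v) -4) :: PRIM2(sub)] | D=[(∅, ∅, ∅)]]
t=18: [S=[-2 :: -2] | E={u↦-2} | C=[PRIM2(mul) :: ((λv. v) -4) :: PRIM2(sub)] | D=[(∅, ∅, ∅)]]
t=19: [S=[4] | E={u↦-2} | C=[((λv. v) -4) :: PRIM2(sub)] | D=[(∅, ∅, ∅)]]
t=20: [S=[4] | E={u↦-2} | C=[-4 :: (λv. v) :: AP :: PRIM2(sub)] | D=[(∅, ∅, ∅)]]
t=21: [S=[-4 :: 4] | E={u↦-2} | C=[(λv. v) :: AP :: PRIM2(sub)] | D=[(∅, ∅, ∅)]]
t=22: [S=[clo(λv. v, {u↦-2}) :: -4 :: 4] | E={u↦-2} | C=[AP :: PRIM2(sub)] | D=[(∅, ∅, ∅)]]
t=23: [S=∅ | E={v↦-4, u↦-2} | C=[v] | D=[([4], {u↦-2}, [PRIM2(sub)]) :: (∅, ∅, ∅)]]
t=24: [S=[-4] | E={v↦-4, u↦-2} | C=∅ | D=[([4], {u↦-2}, [PRIM2(sub)]) :: (∅, ∅, ∅)]]
t=25: [S=[-4 :: 4] | E={u↦-2} | C=[PRIM2(sub)] | D=[(∅, ∅, ∅)]]
t=26: [S=[8] | E={u↦-2} | C=∅ | D=[(∅, ∅, ∅)]]
t=27: [S=[8] | E=∅ | C=∅ | D=∅]
→ final value 8

Answer: 8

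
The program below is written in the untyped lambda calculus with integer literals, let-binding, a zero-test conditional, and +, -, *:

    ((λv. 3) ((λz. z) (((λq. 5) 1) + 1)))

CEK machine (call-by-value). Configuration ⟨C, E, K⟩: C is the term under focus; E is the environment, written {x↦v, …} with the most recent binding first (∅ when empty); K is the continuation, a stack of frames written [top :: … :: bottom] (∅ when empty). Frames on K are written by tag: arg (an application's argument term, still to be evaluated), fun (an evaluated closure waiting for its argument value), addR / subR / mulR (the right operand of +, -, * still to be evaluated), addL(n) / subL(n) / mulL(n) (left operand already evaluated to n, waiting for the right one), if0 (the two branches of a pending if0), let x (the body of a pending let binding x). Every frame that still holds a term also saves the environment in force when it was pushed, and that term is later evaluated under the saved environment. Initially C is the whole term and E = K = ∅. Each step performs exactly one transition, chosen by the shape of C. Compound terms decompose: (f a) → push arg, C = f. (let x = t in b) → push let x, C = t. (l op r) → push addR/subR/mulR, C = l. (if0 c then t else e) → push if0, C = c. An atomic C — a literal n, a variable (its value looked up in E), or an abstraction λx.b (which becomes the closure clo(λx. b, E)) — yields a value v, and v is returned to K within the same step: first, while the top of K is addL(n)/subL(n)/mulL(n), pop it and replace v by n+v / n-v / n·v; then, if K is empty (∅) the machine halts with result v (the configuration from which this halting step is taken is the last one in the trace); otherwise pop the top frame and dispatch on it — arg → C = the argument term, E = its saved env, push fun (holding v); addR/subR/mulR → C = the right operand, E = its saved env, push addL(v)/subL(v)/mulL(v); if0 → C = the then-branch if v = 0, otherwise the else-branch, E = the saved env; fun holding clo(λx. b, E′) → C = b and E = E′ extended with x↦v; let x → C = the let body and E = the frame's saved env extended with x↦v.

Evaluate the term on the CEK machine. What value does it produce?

0. [C=((λv. 3) ((λz. z) (((λq. 5) 1) + 1))) | E=∅ | K=∅]
1. [C=(λv. 3) | E=∅ | K=[arg]]
2. [C=((λz. z) (((λq. 5) 1) + 1)) | E=∅ | K=[fun]]
3. [C=(λz. z) | E=∅ | K=[arg :: fun]]
4. [C=(((λq. 5) 1) + 1) | E=∅ | K=[fun :: fun]]
5. [C=((λq. 5) 1) | E=∅ | K=[addR :: fun :: fun]]
6. [C=(λq. 5) | E=∅ | K=[arg :: addR :: fun :: fun]]
7. [C=1 | E=∅ | K=[fun :: addR :: fun :: fun]]
8. [C=5 | E={q↦1} | K=[addR :: fun :: fun]]
9. [C=1 | E=∅ | K=[addL(5) :: fun :: fun]]
10. [C=z | E={z↦6} | K=[fun]]
11. [C=3 | E={v↦6} | K=∅]
→ final value 3

Answer: 3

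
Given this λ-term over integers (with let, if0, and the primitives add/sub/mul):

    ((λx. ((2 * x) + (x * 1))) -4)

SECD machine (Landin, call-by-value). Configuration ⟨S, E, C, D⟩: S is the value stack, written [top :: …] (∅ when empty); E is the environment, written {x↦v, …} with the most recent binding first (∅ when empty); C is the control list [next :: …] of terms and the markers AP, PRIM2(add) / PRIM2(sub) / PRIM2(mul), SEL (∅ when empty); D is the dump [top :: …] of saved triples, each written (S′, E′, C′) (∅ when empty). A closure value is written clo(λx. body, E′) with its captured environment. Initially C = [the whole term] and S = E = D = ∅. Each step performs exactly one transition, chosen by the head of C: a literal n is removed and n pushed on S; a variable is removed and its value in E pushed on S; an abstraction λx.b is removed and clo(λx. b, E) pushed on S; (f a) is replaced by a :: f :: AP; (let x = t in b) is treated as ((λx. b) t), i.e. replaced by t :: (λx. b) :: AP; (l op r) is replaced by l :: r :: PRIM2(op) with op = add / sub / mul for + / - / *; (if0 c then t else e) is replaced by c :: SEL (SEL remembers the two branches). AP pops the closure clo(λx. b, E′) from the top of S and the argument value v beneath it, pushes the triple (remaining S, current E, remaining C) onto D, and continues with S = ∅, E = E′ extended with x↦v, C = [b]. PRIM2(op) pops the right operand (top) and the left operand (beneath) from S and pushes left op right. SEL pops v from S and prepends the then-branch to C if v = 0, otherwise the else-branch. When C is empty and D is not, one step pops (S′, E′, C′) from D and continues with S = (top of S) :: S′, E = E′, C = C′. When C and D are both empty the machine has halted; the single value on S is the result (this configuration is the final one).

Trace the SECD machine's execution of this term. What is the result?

0. ⟨S=∅; E=∅; C=[((λx. ((2 * x) + (x * 1))) -4)]; D=∅⟩
1. ⟨S=∅; E=∅; C=[-4 :: (λx. ((2 * x) + (x * 1))) :: AP]; D=∅⟩
2. ⟨S=[-4]; E=∅; C=[(λx. ((2 * x) + (x * 1))) :: AP]; D=∅⟩
3. ⟨S=[clo(λx. ((2 * x) + (x * 1)), ∅) :: -4]; E=∅; C=[AP]; D=∅⟩
4. ⟨S=∅; E={x↦-4}; C=[((2 * x) + (x * 1))]; D=[(∅, ∅, ∅)]⟩
5. ⟨S=∅; E={x↦-4}; C=[(2 * x) :: (x * 1) :: PRIM2(add)]; D=[(∅, ∅, ∅)]⟩
6. ⟨S=∅; E={x↦-4}; C=[2 :: x :: PRIM2(mul) :: (x * 1) :: PRIM2(add)]; D=[(∅, ∅, ∅)]⟩
7. ⟨S=[2]; E={x↦-4}; C=[x :: PRIM2(mul) :: (x * 1) :: PRIM2(add)]; D=[(∅, ∅, ∅)]⟩
8. ⟨S=[-4 :: 2]; E={x↦-4}; C=[PRIM2(mul) :: (x * 1) :: PRIM2(add)]; D=[(∅, ∅, ∅)]⟩
9. ⟨S=[-8]; E={x↦-4}; C=[(x * 1) :: PRIM2(add)]; D=[(∅, ∅, ∅)]⟩
10. ⟨S=[-8]; E={x↦-4}; C=[x :: 1 :: PRIM2(mul) :: PRIM2(add)]; D=[(∅, ∅, ∅)]⟩
11. ⟨S=[-4 :: -8]; E={x↦-4}; C=[1 :: PRIM2(mul) :: PRIM2(add)]; D=[(∅, ∅, ∅)]⟩
12. ⟨S=[1 :: -4 :: -8]; E={x↦-4}; C=[PRIM2(mul) :: PRIM2(add)]; D=[(∅, ∅, ∅)]⟩
13. ⟨S=[-4 :: -8]; E={x↦-4}; C=[PRIM2(add)]; D=[(∅, ∅, ∅)]⟩
14. ⟨S=[-12]; E={x↦-4}; C=∅; D=[(∅, ∅, ∅)]⟩
15. ⟨S=[-12]; E=∅; C=∅; D=∅⟩
→ final value -12

Answer: -12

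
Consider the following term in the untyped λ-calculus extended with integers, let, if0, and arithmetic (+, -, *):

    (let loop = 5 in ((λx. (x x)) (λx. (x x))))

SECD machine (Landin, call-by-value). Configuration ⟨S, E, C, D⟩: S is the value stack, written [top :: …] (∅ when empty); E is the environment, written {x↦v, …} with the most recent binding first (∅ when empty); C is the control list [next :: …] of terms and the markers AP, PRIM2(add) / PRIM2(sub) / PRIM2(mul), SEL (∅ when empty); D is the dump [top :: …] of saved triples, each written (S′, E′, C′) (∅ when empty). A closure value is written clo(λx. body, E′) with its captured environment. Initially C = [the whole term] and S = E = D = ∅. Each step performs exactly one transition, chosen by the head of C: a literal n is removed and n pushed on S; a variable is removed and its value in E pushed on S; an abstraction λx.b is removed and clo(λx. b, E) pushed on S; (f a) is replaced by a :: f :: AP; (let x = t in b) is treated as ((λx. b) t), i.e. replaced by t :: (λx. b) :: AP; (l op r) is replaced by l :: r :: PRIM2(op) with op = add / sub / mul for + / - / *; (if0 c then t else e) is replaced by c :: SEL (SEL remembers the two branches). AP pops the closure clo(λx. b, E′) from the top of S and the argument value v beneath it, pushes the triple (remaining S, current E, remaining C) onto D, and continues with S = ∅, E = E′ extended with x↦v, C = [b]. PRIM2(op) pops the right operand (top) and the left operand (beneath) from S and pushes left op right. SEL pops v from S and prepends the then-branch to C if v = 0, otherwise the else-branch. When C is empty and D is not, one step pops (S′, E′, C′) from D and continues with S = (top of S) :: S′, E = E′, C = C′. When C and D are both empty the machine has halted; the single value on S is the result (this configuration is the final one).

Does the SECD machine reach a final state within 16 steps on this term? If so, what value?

step 0: <S=∅, E=∅, C=[(let loop = 5 in ((λx. (x x)) (λx. (x x))))], D=∅>
step 1: <S=∅, E=∅, C=[5 :: (λloop. ((λx. (x x)) (λx. (x x)))) :: AP], D=∅>
step 2: <S=[5], E=∅, C=[(λloop. ((λx. (x x)) (λx. (x x)))) :: AP], D=∅>
step 3: <S=[clo(λloop. ((λx. (x x)) (λx. (x x))), ∅) :: 5], E=∅, C=[AP], D=∅>
step 4: <S=∅, E={loop↦5}, C=[((λx. (x x)) (λx. (x x)))], D=[(∅, ∅, ∅)]>
step 5: <S=∅, E={loop↦5}, C=[(λx. (x x)) :: (λx. (x x)) :: AP], D=[(∅, ∅, ∅)]>
step 6: <S=[clo(λx. (x x), {loop↦5})], E={loop↦5}, C=[(λx. (x x)) :: AP], D=[(∅, ∅, ∅)]>
step 7: <S=[clo(λx. (x x), {loop↦5}) :: clo(λx. (x x), {loop↦5})], E={loop↦5}, C=[AP], D=[(∅, ∅, ∅)]>
step 8: <S=∅, E={x↦clo(λx. (x x), {loop↦5}), loop↦5}, C=[(x x)], D=[(∅, {loop↦5}, ∅) :: (∅, ∅, ∅)]>
step 9: <S=∅, E={x↦clo(λx. (x x), {loop↦5}), loop↦5}, C=[x :: x :: AP], D=[(∅, {loop↦5}, ∅) :: (∅, ∅, ∅)]>
step 10: <S=[clo(λx. (x x), {loop↦5})], E={x↦clo(λx. (x x), {loop↦5}), loop↦5}, C=[x :: AP], D=[(∅, {loop↦5}, ∅) :: (∅, ∅, ∅)]>
step 11: <S=[clo(λx. (x x), {loop↦5}) :: clo(λx. (x x), {loop↦5})], E={x↦clo(λx. (x x), {loop↦5}), loop↦5}, C=[AP], D=[(∅, {loop↦5}, ∅) :: (∅, ∅, ∅)]>
step 12: <S=∅, E={x↦clo(λx. (x x), {loop↦5}), loop↦5}, C=[(x x)], D=[(∅, {x↦clo(λx. (x x), {loop↦5}), loop↦5}, ∅) :: (∅, {loop↦5}, ∅) :: (∅, ∅, ∅)]>
step 13: <S=∅, E={x↦clo(λx. (x x), {loop↦5}), loop↦5}, C=[x :: x :: AP], D=[(∅, {x↦clo(λx. (x x), {loop↦5}), loop↦5}, ∅) :: (∅, {loop↦5}, ∅) :: (∅, ∅, ∅)]>
step 14: <S=[clo(λx. (x x), {loop↦5})], E={x↦clo(λx. (x x), {loop↦5}), loop↦5}, C=[x :: AP], D=[(∅, {x↦clo(λx. (x x), {loop↦5}), loop↦5}, ∅) :: (∅, {loop↦5}, ∅) :: (∅, ∅, ∅)]>
step 15: <S=[clo(λx. (x x), {loop↦5}) :: clo(λx. (x x), {loop↦5})], E={x↦clo(λx. (x x), {loop↦5}), loop↦5}, C=[AP], D=[(∅, {x↦clo(λx. (x x), {loop↦5}), loop↦5}, ∅) :: (∅, {loop↦5}, ∅) :: (∅, ∅, ∅)]>
step 16: <S=∅, E={x↦clo(λx. (x x), {loop↦5}), loop↦5}, C=[(x x)], D=[(∅, {x↦clo(λx. (x x), {loop↦5}), loop↦5}, ∅) :: (∅, {x↦clo(λx. (x x), {loop↦5}), loop↦5}, ∅) :: (∅, {loop↦5}, ∅) :: (∅, ∅, ∅)]>
→ 16 transitions taken and the configuration is still not final: no result within 16 steps

Answer: DIVERGES (no final state within 16 steps)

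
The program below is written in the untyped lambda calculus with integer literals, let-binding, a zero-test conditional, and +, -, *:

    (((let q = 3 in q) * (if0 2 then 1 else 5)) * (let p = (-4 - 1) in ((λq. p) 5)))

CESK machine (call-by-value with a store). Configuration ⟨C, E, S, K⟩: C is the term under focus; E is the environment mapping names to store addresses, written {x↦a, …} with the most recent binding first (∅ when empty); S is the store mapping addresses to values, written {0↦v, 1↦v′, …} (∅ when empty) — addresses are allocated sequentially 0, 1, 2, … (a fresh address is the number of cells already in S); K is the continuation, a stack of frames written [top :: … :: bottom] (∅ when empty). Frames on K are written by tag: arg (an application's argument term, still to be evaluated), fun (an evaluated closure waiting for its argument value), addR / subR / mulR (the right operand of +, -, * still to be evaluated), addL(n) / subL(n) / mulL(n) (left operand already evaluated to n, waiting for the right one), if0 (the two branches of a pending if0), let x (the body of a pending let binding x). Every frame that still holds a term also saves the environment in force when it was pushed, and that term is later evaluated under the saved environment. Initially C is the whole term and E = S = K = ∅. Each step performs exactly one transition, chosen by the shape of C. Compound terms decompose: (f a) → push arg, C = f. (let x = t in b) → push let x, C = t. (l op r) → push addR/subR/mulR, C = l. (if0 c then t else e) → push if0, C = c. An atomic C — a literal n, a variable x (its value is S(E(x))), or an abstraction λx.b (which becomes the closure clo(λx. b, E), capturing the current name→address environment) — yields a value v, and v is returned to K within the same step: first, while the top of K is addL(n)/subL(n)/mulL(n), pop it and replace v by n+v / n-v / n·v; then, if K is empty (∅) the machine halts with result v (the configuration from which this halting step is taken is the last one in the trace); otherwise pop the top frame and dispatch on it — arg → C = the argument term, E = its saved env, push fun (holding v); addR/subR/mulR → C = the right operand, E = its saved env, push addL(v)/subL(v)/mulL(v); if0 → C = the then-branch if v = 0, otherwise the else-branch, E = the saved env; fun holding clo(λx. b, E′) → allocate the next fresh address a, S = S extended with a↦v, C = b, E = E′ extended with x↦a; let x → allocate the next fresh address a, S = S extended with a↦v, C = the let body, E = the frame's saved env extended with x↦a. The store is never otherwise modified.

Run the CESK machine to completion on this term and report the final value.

Answer: -75

Machine steps:
step 0: ⟨C=(((let q = 3 in q) * (if0 2 then 1 else 5)) * (let p = (-4 - 1) in ((λq. p) 5))); E=∅; S=∅; K=∅⟩
step 1: ⟨C=((let q = 3 in q) * (if0 2 then 1 else 5)); E=∅; S=∅; K=[mulR]⟩
step 2: ⟨C=(let q = 3 in q); E=∅; S=∅; K=[mulR :: mulR]⟩
step 3: ⟨C=3; E=∅; S=∅; K=[let q :: mulR :: mulR]⟩
step 4: ⟨C=q; E={q↦0}; S={0↦3}; K=[mulR :: mulR]⟩
step 5: ⟨C=(if0 2 then 1 else 5); E=∅; S={0↦3}; K=[mulL(3) :: mulR]⟩
step 6: ⟨C=2; E=∅; S={0↦3}; K=[if0 :: mulL(3) :: mulR]⟩
step 7: ⟨C=5; E=∅; S={0↦3}; K=[mulL(3) :: mulR]⟩
step 8: ⟨C=(let p = (-4 - 1) in ((λq. p) 5)); E=∅; S={0↦3}; K=[mulL(15)]⟩
step 9: ⟨C=(-4 - 1); E=∅; S={0↦3}; K=[let p :: mulL(15)]⟩
step 10: ⟨C=-4; E=∅; S={0↦3}; K=[subR :: let p :: mulL(15)]⟩
step 11: ⟨C=1; E=∅; S={0↦3}; K=[subL(-4) :: let p :: mulL(15)]⟩
step 12: ⟨C=((λq. p) 5); E={p↦1}; S={0↦3, 1↦-5}; K=[mulL(15)]⟩
step 13: ⟨C=(λq. p); E={p↦1}; S={0↦3, 1↦-5}; K=[arg :: mulL(15)]⟩
step 14: ⟨C=5; E={p↦1}; S={0↦3, 1↦-5}; K=[fun :: mulL(15)]⟩
step 15: ⟨C=p; E={q↦2, p↦1}; S={0↦3, 1↦-5, 2↦5}; K=[mulL(15)]⟩
→ final value -75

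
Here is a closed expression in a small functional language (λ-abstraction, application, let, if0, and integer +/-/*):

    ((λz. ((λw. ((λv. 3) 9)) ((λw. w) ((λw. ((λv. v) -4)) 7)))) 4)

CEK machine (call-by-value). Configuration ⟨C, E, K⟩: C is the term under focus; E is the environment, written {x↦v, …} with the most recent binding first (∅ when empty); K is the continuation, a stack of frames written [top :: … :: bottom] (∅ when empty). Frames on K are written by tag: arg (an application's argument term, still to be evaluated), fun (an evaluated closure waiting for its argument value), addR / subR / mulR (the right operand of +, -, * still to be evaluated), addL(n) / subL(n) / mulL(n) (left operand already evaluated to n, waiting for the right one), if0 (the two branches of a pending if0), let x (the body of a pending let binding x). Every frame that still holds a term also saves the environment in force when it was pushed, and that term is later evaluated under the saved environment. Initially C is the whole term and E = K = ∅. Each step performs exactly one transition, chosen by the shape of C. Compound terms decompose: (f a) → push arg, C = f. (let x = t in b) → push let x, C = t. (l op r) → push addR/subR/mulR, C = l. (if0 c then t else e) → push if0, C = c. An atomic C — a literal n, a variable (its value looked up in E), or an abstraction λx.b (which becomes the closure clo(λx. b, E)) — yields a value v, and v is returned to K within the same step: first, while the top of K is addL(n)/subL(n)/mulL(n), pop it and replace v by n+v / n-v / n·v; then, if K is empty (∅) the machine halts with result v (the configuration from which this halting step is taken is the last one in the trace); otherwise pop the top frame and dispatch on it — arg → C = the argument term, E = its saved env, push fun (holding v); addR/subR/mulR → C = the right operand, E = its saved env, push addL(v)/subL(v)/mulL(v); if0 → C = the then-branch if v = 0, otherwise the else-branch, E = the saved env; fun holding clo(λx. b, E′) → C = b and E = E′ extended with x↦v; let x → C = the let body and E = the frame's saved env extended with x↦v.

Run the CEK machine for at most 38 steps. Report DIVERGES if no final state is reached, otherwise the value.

Answer: 3

Machine steps:
step 0: <C=((λz. ((λw. ((λv. 3) 9)) ((λw. w) ((λw. ((λv. v) -4)) 7)))) 4), E=∅, K=∅>
step 1: <C=(λz. ((λw. ((λv. 3) 9)) ((λw. w) ((λw. ((λv. v) -4)) 7)))), E=∅, K=[arg]>
step 2: <C=4, E=∅, K=[fun]>
step 3: <C=((λw. ((λv. 3) 9)) ((λw. w) ((λw. ((λv. v) -4)) 7))), E={z↦4}, K=∅>
step 4: <C=(λw. ((λv. 3) 9)), E={z↦4}, K=[arg]>
step 5: <C=((λw. w) ((λw. ((λv. v) -4)) 7)), E={z↦4}, K=[fun]>
step 6: <C=(λw. w), E={z↦4}, K=[arg :: fun]>
step 7: <C=((λw. ((λv. v) -4)) 7), E={z↦4}, K=[fun :: fun]>
step 8: <C=(λw. ((λv. v) -4)), E={z↦4}, K=[arg :: fun :: fun]>
step 9: <C=7, E={z↦4}, K=[fun :: fun :: fun]>
step 10: <C=((λv. v) -4), E={w↦7, z↦4}, K=[fun :: fun]>
step 11: <C=(λv. v), E={w↦7, z↦4}, K=[arg :: fun :: fun]>
step 12: <C=-4, E={w↦7, z↦4}, K=[fun :: fun :: fun]>
step 13: <C=v, E={v↦-4, w↦7, z↦4}, K=[fun :: fun]>
step 14: <C=w, E={w↦-4, z↦4}, K=[fun]>
step 15: <C=((λv. 3) 9), E={w↦-4, z↦4}, K=∅>
step 16: <C=(λv. 3), E={w↦-4, z↦4}, K=[arg]>
step 17: <C=9, E={w↦-4, z↦4}, K=[fun]>
step 18: <C=3, E={v↦9, w↦-4, z↦4}, K=∅>
→ final value 3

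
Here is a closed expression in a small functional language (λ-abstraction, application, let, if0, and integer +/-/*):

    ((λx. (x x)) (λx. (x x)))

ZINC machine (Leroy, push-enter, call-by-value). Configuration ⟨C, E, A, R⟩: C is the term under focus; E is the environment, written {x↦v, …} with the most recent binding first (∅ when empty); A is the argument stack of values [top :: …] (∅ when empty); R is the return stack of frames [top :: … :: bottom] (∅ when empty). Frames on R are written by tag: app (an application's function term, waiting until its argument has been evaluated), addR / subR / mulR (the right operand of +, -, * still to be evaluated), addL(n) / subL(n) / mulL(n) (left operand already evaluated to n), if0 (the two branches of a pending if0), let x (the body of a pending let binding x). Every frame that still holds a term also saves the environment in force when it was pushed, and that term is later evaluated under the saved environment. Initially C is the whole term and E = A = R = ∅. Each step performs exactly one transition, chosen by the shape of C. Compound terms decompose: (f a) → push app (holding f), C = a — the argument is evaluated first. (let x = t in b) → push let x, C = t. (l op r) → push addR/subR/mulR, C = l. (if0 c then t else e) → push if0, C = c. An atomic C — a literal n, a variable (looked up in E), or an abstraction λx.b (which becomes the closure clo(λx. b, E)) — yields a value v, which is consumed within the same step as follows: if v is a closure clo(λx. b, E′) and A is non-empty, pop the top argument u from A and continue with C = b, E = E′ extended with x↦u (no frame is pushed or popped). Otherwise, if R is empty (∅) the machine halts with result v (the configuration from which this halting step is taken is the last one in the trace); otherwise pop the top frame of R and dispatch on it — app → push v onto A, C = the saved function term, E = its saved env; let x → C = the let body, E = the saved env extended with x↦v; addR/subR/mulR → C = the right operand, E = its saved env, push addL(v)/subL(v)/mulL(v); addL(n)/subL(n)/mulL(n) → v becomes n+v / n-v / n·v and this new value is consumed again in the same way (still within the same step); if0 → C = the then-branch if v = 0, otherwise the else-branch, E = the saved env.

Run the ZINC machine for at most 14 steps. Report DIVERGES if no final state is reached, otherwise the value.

Answer: DIVERGES (no final state within 14 steps)

Machine steps:
step 0: <C=((λx. (x x)) (λx. (x x))), E=∅, A=∅, R=∅>
step 1: <C=(λx. (x x)), E=∅, A=∅, R=[app]>
step 2: <C=(λx. (x x)), E=∅, A=[clo(λx. (x x), ∅)], R=∅>
step 3: <C=(x x), E={x↦clo(λx. (x x), ∅)}, A=∅, R=∅>
step 4: <C=x, E={x↦clo(λx. (x x), ∅)}, A=∅, R=[app]>
step 5: <C=x, E={x↦clo(λx. (x x), ∅)}, A=[clo(λx. (x x), ∅)], R=∅>
… configuration repeats with period 3 (steps 3–5 recur indefinitely) …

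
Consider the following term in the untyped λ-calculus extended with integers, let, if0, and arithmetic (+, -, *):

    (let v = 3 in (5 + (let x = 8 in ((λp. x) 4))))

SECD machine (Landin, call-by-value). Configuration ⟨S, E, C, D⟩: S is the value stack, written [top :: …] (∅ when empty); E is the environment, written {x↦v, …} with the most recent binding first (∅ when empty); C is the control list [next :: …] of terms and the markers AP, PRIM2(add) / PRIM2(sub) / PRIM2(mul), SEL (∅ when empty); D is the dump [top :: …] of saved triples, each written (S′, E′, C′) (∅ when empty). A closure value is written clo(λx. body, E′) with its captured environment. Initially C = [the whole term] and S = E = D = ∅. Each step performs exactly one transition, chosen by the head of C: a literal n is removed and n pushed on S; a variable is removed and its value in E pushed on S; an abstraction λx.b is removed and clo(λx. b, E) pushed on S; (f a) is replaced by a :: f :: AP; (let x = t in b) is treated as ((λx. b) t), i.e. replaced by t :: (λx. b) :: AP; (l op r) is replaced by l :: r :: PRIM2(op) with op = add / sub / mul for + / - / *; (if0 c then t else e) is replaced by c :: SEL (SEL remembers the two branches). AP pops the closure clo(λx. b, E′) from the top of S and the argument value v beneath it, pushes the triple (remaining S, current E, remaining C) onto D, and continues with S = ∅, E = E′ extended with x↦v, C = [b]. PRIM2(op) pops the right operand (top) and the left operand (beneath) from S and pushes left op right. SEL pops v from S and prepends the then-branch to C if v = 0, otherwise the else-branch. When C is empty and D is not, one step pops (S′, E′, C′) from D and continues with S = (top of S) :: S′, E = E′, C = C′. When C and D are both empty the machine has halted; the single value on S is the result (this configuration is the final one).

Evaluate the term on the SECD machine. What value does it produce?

t=0: <S=∅, E=∅, C=[(let v = 3 in (5 + (let x = 8 in ((λp. x) 4))))], D=∅>
t=1: <S=∅, E=∅, C=[3 :: (λv. (5 + (let x = 8 in ((λp. x) 4)))) :: AP], D=∅>
t=2: <S=[3], E=∅, C=[(λv. (5 + (let x = 8 in ((λp. x) 4)))) :: AP], D=∅>
t=3: <S=[clo(λv. (5 + (let x = 8 in ((λp. x) 4))), ∅) :: 3], E=∅, C=[AP], D=∅>
t=4: <S=∅, E={v↦3}, C=[(5 + (let x = 8 in ((λp. x) 4)))], D=[(∅, ∅, ∅)]>
t=5: <S=∅, E={v↦3}, C=[5 :: (let x = 8 in ((λp. x) 4)) :: PRIM2(add)], D=[(∅, ∅, ∅)]>
t=6: <S=[5], E={v↦3}, C=[(let x = 8 in ((λp. x) 4)) :: PRIM2(add)], D=[(∅, ∅, ∅)]>
t=7: <S=[5], E={v↦3}, C=[8 :: (λx. ((λp. x) 4)) :: AP :: PRIM2(add)], D=[(∅, ∅, ∅)]>
t=8: <S=[8 :: 5], E={v↦3}, C=[(λx. ((λp. x) 4)) :: AP :: PRIM2(add)], D=[(∅, ∅, ∅)]>
t=9: <S=[clo(λx. ((λp. x) 4), {v↦3}) :: 8 :: 5], E={v↦3}, C=[AP :: PRIM2(add)], D=[(∅, ∅, ∅)]>
t=10: <S=∅, E={x↦8, v↦3}, C=[((λp. x) 4)], D=[([5], {v↦3}, [PRIM2(add)]) :: (∅, ∅, ∅)]>
t=11: <S=∅, E={x↦8, v↦3}, C=[4 :: (λp. x) :: AP], D=[([5], {v↦3}, [PRIM2(add)]) :: (∅, ∅, ∅)]>
t=12: <S=[4], E={x↦8, v↦3}, C=[(λp. x) :: AP], D=[([5], {v↦3}, [PRIM2(add)]) :: (∅, ∅, ∅)]>
t=13: <S=[clo(λp. x, {x↦8, v↦3}) :: 4], E={x↦8, v↦3}, C=[AP], D=[([5], {v↦3}, [PRIM2(add)]) :: (∅, ∅, ∅)]>
t=14: <S=∅, E={p↦4, x↦8, v↦3}, C=[x], D=[(∅, {x↦8, v↦3}, ∅) :: ([5], {v↦3}, [PRIM2(add)]) :: (∅, ∅, ∅)]>
t=15: <S=[8], E={p↦4, x↦8, v↦3}, C=∅, D=[(∅, {x↦8, v↦3}, ∅) :: ([5], {v↦3}, [PRIM2(add)]) :: (∅, ∅, ∅)]>
t=16: <S=[8], E={x↦8, v↦3}, C=∅, D=[([5], {v↦3}, [PRIM2(add)]) :: (∅, ∅, ∅)]>
t=17: <S=[8 :: 5], E={v↦3}, C=[PRIM2(add)], D=[(∅, ∅, ∅)]>
t=18: <S=[13], E={v↦3}, C=∅, D=[(∅, ∅, ∅)]>
t=19: <S=[13], E=∅, C=∅, D=∅>
→ final value 13

Answer: 13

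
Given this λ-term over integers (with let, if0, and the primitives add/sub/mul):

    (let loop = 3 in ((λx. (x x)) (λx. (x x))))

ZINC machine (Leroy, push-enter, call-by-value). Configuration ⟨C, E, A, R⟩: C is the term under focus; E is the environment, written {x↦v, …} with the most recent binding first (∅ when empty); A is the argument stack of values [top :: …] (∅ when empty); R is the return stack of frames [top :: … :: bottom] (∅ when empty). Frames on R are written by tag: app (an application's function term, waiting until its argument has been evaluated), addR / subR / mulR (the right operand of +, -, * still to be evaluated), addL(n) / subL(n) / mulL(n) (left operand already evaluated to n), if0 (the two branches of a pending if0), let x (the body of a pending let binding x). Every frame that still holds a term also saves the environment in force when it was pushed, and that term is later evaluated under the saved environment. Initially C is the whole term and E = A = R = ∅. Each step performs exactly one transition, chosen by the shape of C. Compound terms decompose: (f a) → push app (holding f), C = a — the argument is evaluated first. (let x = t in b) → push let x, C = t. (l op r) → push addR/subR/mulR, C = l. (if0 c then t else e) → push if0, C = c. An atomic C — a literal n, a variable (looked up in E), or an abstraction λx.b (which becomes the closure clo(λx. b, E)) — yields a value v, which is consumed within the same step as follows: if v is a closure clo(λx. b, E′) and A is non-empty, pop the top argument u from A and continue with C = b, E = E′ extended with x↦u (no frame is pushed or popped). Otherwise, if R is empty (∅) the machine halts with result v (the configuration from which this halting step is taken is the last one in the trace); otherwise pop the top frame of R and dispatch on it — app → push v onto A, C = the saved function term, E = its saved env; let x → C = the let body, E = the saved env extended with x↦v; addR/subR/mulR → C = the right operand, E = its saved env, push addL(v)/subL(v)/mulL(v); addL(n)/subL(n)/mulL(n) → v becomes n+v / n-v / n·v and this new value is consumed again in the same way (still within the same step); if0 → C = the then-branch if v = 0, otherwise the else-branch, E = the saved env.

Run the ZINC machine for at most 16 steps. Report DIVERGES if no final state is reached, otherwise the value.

Answer: DIVERGES (no final state within 16 steps)

Machine steps:
[0] <C=(let loop = 3 in ((λx. (x x)) (λx. (x x)))), E=∅, A=∅, R=∅>
[1] <C=3, E=∅, A=∅, R=[let loop]>
[2] <C=((λx. (x x)) (λx. (x x))), E={loop↦3}, A=∅, R=∅>
[3] <C=(λx. (x x)), E={loop↦3}, A=∅, R=[app]>
[4] <C=(λx. (x x)), E={loop↦3}, A=[clo(λx. (x x), {loop↦3})], R=∅>
[5] <C=(x x), E={x↦clo(λx. (x x), {loop↦3}), loop↦3}, A=∅, R=∅>
[6] <C=x, E={x↦clo(λx. (x x), {loop↦3}), loop↦3}, A=∅, R=[app]>
[7] <C=x, E={x↦clo(λx. (x x), {loop↦3}), loop↦3}, A=[clo(λx. (x x), {loop↦3})], R=∅>
… configuration repeats with period 3 (steps 5–7 recur indefinitely) …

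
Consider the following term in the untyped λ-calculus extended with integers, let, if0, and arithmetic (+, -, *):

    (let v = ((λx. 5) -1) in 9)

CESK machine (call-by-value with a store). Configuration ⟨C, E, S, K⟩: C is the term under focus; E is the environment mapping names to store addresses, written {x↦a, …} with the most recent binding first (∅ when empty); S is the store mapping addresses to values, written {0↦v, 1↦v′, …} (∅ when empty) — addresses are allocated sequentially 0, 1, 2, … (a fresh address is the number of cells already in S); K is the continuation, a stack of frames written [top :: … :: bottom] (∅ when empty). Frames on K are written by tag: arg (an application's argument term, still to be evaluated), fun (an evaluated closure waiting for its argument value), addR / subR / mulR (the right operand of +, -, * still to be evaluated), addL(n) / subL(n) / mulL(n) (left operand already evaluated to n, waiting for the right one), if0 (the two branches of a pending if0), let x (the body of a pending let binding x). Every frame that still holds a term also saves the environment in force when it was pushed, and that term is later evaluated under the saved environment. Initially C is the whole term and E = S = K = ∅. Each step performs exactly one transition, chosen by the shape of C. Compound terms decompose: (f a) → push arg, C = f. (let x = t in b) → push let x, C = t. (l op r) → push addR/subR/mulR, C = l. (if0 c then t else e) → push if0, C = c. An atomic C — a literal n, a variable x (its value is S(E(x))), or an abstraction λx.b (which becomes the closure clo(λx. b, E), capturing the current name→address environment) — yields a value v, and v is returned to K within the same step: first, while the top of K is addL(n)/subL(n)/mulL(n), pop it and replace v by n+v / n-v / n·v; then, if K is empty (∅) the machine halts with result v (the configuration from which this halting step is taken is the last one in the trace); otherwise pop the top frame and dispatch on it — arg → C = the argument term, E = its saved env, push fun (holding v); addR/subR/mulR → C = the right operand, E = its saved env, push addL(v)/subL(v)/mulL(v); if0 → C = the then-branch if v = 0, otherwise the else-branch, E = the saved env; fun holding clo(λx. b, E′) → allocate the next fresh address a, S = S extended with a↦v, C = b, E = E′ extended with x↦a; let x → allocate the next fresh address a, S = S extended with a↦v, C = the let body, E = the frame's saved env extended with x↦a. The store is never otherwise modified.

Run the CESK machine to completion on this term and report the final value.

step 0: ⟨C=(let v = ((λx. 5) -1) in 9); E=∅; S=∅; K=∅⟩
step 1: ⟨C=((λx. 5) -1); E=∅; S=∅; K=[let v]⟩
step 2: ⟨C=(λx. 5); E=∅; S=∅; K=[arg :: let v]⟩
step 3: ⟨C=-1; E=∅; S=∅; K=[fun :: let v]⟩
step 4: ⟨C=5; E={x↦0}; S={0↦-1}; K=[let v]⟩
step 5: ⟨C=9; E={v↦1}; S={0↦-1, 1↦5}; K=∅⟩
→ final value 9

Answer: 9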